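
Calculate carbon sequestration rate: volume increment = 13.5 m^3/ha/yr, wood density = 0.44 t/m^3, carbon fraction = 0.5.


C = 13.5 * 0.44 * 0.5 = 2.97 t C/ha/yr

2.97 t C/ha/yr


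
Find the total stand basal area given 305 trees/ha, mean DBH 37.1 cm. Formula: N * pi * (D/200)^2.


(D/200)^2 = (37.1/200)^2 = 0.1855^2 = 0.03441025
Individual BA = 3.141593 * 0.03441025 = 0.108103 m^2
Stand BA = 305 * 0.108103 = 32.9714 ≈ 32.97 m^2/ha

32.97 m^2/ha


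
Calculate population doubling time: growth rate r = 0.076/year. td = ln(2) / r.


td = ln(2) / 0.076 = 0.693147 / 0.076 = 9.12036 ≈ 9.1 years

9.1 years


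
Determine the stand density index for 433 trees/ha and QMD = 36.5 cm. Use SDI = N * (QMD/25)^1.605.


QMD/25 = 36.5/25 = 1.46
(1.46)^1.605 = exp(1.605 * ln(1.46)) = exp(1.605 * 0.378436) = exp(0.607390) = 1.83563
SDI = 433 * 1.83563 = 794.828 ≈ 795

795


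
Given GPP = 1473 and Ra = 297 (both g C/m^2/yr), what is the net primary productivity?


NPP = GPP - Ra = 1473 - 297 = 1176 g C/m^2/yr

1176 g C/m^2/yr


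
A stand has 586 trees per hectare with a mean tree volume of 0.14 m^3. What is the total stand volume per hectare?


V_stand = 586 * 0.14 = 82.04 ≈ 82.0 m^3/ha

82.0 m^3/ha


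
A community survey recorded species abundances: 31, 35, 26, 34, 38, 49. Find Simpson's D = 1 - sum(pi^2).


Total N = 31 + 35 + 26 + 34 + 38 + 49 = 213
Per-species terms:
  p = 31/213 = 0.145540; p^2 = 0.145540^2 = 0.021182
  p = 35/213 = 0.164319; p^2 = 0.164319^2 = 0.027001
  p = 26/213 = 0.122066; p^2 = 0.122066^2 = 0.014900
  p = 34/213 = 0.159624; p^2 = 0.159624^2 = 0.025480
  p = 38/213 = 0.178404; p^2 = 0.178404^2 = 0.031828
  p = 49/213 = 0.230047; p^2 = 0.230047^2 = 0.052922
sum(p^2) = 0.021182 + 0.027001 + 0.014900 + 0.025480 + 0.031828 + 0.052922 = 0.173313
D = 1 - 0.173313 = 0.826687 ≈ 0.8267

0.8267


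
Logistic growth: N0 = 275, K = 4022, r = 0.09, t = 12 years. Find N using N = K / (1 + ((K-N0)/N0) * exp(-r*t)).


(K - N0)/N0 = (4022 - 275)/275 = 3747/275 = 13.6255
r*t = 0.09 * 12 = 1.08; exp(-1.08) = 0.339596
13.6255 * 0.339596 = 4.62717
1 + 4.62717 = 5.62717
N = 4022 / 5.62717 = 714.746 ≈ 715

715


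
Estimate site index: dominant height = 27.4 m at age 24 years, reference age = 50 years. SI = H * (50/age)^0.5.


50/24 = 2.08333
(2.08333)^0.5 = 1.44337
SI = 27.4 * 1.44337 = 39.5483 ≈ 39.5 m

39.5 m


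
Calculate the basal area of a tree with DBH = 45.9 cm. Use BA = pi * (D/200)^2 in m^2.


D/200 = 45.9/200 = 0.2295 m
(D/200)^2 = 0.2295^2 = 0.05267025
BA = 3.141593 * 0.05267025 = 0.165468 ≈ 0.1655 m^2

0.1655 m^2


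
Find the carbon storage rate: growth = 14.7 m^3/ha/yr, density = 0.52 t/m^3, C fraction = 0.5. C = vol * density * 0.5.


C = 14.7 * 0.52 * 0.5 = 3.822 ≈ 3.82 t C/ha/yr

3.82 t C/ha/yr


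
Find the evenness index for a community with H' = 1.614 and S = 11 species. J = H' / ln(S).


ln(11) = 2.39790
J = H' / ln(S) = 1.614 / 2.39790 = 0.673089 ≈ 0.6731

0.6731


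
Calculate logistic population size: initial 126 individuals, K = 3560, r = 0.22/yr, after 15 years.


(K - N0)/N0 = (3560 - 126)/126 = 3434/126 = 27.2540
r*t = 0.22 * 15 = 3.3; exp(-3.3) = 0.0368832
27.2540 * 0.0368832 = 1.00521
1 + 1.00521 = 2.00521
N = 3560 / 2.00521 = 1775.38 ≈ 1775

1775


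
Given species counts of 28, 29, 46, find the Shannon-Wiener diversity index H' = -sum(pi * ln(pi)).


Total N = 28 + 29 + 46 = 103
Per-species terms:
  p = 28/103 = 0.271845; ln(p) = -1.302523; p*ln(p) = 0.271845 * (-1.302523) = -0.354084
  p = 29/103 = 0.281553; ln(p) = -1.267435; p*ln(p) = 0.281553 * (-1.267435) = -0.356850
  p = 46/103 = 0.446602; ln(p) = -0.806087; p*ln(p) = 0.446602 * (-0.806087) = -0.360000
sum(p*ln(p)) = (-0.354084) + (-0.356850) + (-0.360000) = -1.070934
H' = -(-1.070934) = 1.070934 ≈ 1.0709

1.0709


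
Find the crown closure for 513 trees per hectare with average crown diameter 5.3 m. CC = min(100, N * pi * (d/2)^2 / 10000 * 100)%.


(d/2)^2 = (5.3/2)^2 = 2.65^2 = 7.0225
Crown area = 3.141593 * 7.0225 = 22.0618 m^2
N * area / 10000 * 100 = 513 * 22.0618 / 10000 * 100 = 113.177
CC = min(100, 113.177) = 100%

100%


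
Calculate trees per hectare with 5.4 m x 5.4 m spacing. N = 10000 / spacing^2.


N = 10000 / 5.4^2 = 10000 / 29.16 = 342.936 ≈ 343 trees/ha

343 trees/ha


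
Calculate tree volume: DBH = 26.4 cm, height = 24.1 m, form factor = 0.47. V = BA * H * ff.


(D/200)^2 = (26.4/200)^2 = 0.132^2 = 0.017424
BA = 3.141593 * 0.017424 = 0.0547391 m^2
V = 0.0547391 * 24.1 * 0.47 = 0.620030 ≈ 0.620 m^3

0.620 m^3


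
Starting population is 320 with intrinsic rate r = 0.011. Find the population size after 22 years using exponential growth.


r*t = 0.011 * 22 = 0.242
exp(0.242) = 1.27379
N = 320 * 1.27379 = 407.613 ≈ 408

408


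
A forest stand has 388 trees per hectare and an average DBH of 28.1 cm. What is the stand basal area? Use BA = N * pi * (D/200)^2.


(D/200)^2 = (28.1/200)^2 = 0.1405^2 = 0.01974025
Individual BA = 3.141593 * 0.01974025 = 0.0620158 m^2
Stand BA = 388 * 0.0620158 = 24.0621 ≈ 24.06 m^2/ha

24.06 m^2/ha


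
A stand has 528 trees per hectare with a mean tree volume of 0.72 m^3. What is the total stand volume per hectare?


V_stand = 528 * 0.72 = 380.16 ≈ 380.2 m^3/ha

380.2 m^3/ha


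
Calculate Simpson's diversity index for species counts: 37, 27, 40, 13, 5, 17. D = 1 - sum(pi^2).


Total N = 37 + 27 + 40 + 13 + 5 + 17 = 139
Per-species terms:
  p = 37/139 = 0.266187; p^2 = 0.266187^2 = 0.070856
  p = 27/139 = 0.194245; p^2 = 0.194245^2 = 0.037731
  p = 40/139 = 0.287770; p^2 = 0.287770^2 = 0.082812
  p = 13/139 = 0.093525; p^2 = 0.093525^2 = 0.008747
  p = 5/139 = 0.035971; p^2 = 0.035971^2 = 0.001294
  p = 17/139 = 0.122302; p^2 = 0.122302^2 = 0.014958
sum(p^2) = 0.070856 + 0.037731 + 0.082812 + 0.008747 + 0.001294 + 0.014958 = 0.216398
D = 1 - 0.216398 = 0.783602 ≈ 0.7836

0.7836


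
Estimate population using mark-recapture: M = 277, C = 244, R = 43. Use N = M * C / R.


N = M * C / R = 277 * 244 / 43 = 67588 / 43 = 1571.81 ≈ 1572

1572 individuals


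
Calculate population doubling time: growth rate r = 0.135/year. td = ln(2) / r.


td = ln(2) / 0.135 = 0.693147 / 0.135 = 5.13442 ≈ 5.1 years

5.1 years


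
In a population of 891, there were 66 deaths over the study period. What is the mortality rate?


Mortality rate = 66 / 891 = 0.074074 ≈ 0.0741

0.0741


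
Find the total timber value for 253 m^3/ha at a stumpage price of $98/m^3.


Value = 253 * 98 = $24794/ha

$24794/ha


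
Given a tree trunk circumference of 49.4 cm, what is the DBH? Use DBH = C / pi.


DBH = C / pi = 49.4 / 3.141593 = 15.7245 ≈ 15.72 cm

15.72 cm


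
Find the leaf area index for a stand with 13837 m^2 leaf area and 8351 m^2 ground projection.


LAI = 13837 / 8351 = 1.6569 ≈ 1.66

1.66


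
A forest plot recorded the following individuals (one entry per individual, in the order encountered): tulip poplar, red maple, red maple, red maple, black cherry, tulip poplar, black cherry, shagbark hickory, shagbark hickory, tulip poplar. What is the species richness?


Total individuals logged = 10
Distinct species (count of individuals): tulip poplar (3), red maple (3), black cherry (2), shagbark hickory (2)
Species richness = number of distinct species = 4

4


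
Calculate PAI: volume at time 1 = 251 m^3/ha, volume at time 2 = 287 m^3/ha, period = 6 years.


PAI = (V2 - V1) / period = (287 - 251) / 6 = 36 / 6 = 6.00 m^3/ha/yr

6.00 m^3/ha/yr


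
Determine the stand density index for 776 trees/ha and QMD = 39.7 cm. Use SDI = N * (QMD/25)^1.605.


QMD/25 = 39.7/25 = 1.588
(1.588)^1.605 = exp(1.605 * ln(1.588)) = exp(1.605 * 0.462475) = exp(0.742272) = 2.10070
SDI = 776 * 2.10070 = 1630.14 ≈ 1630

1630


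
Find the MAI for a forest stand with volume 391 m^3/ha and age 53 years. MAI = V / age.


MAI = 391 / 53 = 7.3774 ≈ 7.38 m^3/ha/yr

7.38 m^3/ha/yr


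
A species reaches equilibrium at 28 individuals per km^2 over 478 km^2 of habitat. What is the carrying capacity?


K = 28 * 478 = 13384 individuals

13384 individuals


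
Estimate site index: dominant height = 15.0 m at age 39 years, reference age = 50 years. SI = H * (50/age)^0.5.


50/39 = 1.28205
(1.28205)^0.5 = 1.13228
SI = 15.0 * 1.13228 = 16.9842 ≈ 17.0 m

17.0 m


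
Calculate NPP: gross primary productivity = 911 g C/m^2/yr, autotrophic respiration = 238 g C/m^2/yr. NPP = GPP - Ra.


NPP = GPP - Ra = 911 - 238 = 673 g C/m^2/yr

673 g C/m^2/yr


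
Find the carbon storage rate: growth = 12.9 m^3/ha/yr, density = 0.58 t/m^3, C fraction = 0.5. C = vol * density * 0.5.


C = 12.9 * 0.58 * 0.5 = 3.741 ≈ 3.74 t C/ha/yr

3.74 t C/ha/yr


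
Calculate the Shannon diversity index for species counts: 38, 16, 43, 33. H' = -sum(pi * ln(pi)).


Total N = 38 + 16 + 43 + 33 = 130
Per-species terms:
  p = 38/130 = 0.292308; ln(p) = -1.229947; p*ln(p) = 0.292308 * (-1.229947) = -0.359523
  p = 16/130 = 0.123077; ln(p) = -2.094945; p*ln(p) = 0.123077 * (-2.094945) = -0.257840
  p = 43/130 = 0.330769; ln(p) = -1.106335; p*ln(p) = 0.330769 * (-1.106335) = -0.365941
  p = 33/130 = 0.253846; ln(p) = -1.371027; p*ln(p) = 0.253846 * (-1.371027) = -0.348030
sum(p*ln(p)) = (-0.359523) + (-0.257840) + (-0.365941) + (-0.348030) = -1.331334
H' = -(-1.331334) = 1.331334 ≈ 1.3313

1.3313


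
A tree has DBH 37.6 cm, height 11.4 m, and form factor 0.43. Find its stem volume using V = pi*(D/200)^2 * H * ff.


(D/200)^2 = (37.6/200)^2 = 0.188^2 = 0.035344
BA = 3.141593 * 0.035344 = 0.111036 m^2
V = 0.111036 * 11.4 * 0.43 = 0.544298 ≈ 0.544 m^3

0.544 m^3


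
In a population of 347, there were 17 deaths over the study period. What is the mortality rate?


Mortality rate = 17 / 347 = 0.048991 ≈ 0.0490

0.0490


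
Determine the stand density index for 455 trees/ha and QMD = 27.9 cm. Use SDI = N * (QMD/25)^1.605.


QMD/25 = 27.9/25 = 1.116
(1.116)^1.605 = exp(1.605 * ln(1.116)) = exp(1.605 * 0.109751) = exp(0.176150) = 1.19262
SDI = 455 * 1.19262 = 542.642 ≈ 543

543


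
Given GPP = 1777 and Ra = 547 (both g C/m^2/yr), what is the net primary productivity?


NPP = GPP - Ra = 1777 - 547 = 1230 g C/m^2/yr

1230 g C/m^2/yr


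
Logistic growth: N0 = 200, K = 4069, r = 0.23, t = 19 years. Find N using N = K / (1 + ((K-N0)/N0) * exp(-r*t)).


(K - N0)/N0 = (4069 - 200)/200 = 3869/200 = 19.3450
r*t = 0.23 * 19 = 4.37; exp(-4.37) = 0.0126512
19.3450 * 0.0126512 = 0.244737
1 + 0.244737 = 1.24474
N = 4069 / 1.24474 = 3268.96 ≈ 3269

3269


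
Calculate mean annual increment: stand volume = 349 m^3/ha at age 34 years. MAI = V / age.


MAI = 349 / 34 = 10.2647 ≈ 10.26 m^3/ha/yr

10.26 m^3/ha/yr


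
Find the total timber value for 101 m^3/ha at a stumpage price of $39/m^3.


Value = 101 * 39 = $3939/ha

$3939/ha


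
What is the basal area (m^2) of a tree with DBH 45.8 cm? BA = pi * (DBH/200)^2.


D/200 = 45.8/200 = 0.229 m
(D/200)^2 = 0.229^2 = 0.052441
BA = 3.141593 * 0.052441 = 0.164748 ≈ 0.1647 m^2

0.1647 m^2


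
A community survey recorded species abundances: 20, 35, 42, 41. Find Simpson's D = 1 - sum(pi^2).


Total N = 20 + 35 + 42 + 41 = 138
Per-species terms:
  p = 20/138 = 0.144928; p^2 = 0.144928^2 = 0.021004
  p = 35/138 = 0.253623; p^2 = 0.253623^2 = 0.064325
  p = 42/138 = 0.304348; p^2 = 0.304348^2 = 0.092628
  p = 41/138 = 0.297101; p^2 = 0.297101^2 = 0.088269
sum(p^2) = 0.021004 + 0.064325 + 0.092628 + 0.088269 = 0.266226
D = 1 - 0.266226 = 0.733774 ≈ 0.7338

0.7338


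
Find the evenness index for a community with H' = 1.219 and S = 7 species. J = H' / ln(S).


ln(7) = 1.94591
J = H' / ln(S) = 1.219 / 1.94591 = 0.626442 ≈ 0.6264

0.6264


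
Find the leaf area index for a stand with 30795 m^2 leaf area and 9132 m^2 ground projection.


LAI = 30795 / 9132 = 3.3722 ≈ 3.37

3.37


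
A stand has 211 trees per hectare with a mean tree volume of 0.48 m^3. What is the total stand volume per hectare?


V_stand = 211 * 0.48 = 101.28 ≈ 101.3 m^3/ha

101.3 m^3/ha


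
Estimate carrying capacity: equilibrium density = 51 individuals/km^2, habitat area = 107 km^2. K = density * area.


K = 51 * 107 = 5457 individuals

5457 individuals


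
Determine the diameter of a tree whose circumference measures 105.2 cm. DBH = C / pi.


DBH = C / pi = 105.2 / 3.141593 = 33.4862 ≈ 33.49 cm

33.49 cm


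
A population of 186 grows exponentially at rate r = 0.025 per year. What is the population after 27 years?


r*t = 0.025 * 27 = 0.675
exp(0.675) = 1.96403
N = 186 * 1.96403 = 365.310 ≈ 365

365


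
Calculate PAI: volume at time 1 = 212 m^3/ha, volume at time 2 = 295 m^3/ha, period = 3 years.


PAI = (V2 - V1) / period = (295 - 212) / 3 = 83 / 3 = 27.6667 ≈ 27.67 m^3/ha/yr

27.67 m^3/ha/yr


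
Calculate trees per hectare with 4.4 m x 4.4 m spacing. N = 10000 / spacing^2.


N = 10000 / 4.4^2 = 10000 / 19.36 = 516.529 ≈ 517 trees/ha

517 trees/ha


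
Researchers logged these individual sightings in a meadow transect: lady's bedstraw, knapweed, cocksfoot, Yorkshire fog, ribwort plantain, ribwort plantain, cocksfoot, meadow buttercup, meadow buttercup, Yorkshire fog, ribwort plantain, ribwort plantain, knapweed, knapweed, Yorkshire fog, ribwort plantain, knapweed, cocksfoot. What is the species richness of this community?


Total individuals logged = 18
Distinct species (count of individuals): lady's bedstraw (1), knapweed (4), cocksfoot (3), Yorkshire fog (3), ribwort plantain (5), meadow buttercup (2)
Species richness = number of distinct species = 6

6


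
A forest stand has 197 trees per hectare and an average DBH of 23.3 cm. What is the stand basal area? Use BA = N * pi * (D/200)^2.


(D/200)^2 = (23.3/200)^2 = 0.1165^2 = 0.01357225
Individual BA = 3.141593 * 0.01357225 = 0.0426385 m^2
Stand BA = 197 * 0.0426385 = 8.39978 ≈ 8.40 m^2/ha

8.40 m^2/ha


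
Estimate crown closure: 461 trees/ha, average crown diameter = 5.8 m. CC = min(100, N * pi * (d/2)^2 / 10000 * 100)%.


(d/2)^2 = (5.8/2)^2 = 2.9^2 = 8.41
Crown area = 3.141593 * 8.41 = 26.4208 m^2
N * area / 10000 * 100 = 461 * 26.4208 / 10000 * 100 = 121.800
CC = min(100, 121.800) = 100%

100%


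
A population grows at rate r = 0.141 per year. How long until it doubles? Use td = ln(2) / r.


td = ln(2) / 0.141 = 0.693147 / 0.141 = 4.91594 ≈ 4.9 years

4.9 years


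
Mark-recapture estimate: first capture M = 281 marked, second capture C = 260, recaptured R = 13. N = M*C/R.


N = M * C / R = 281 * 260 / 13 = 73060 / 13 = 5620

5620 individuals


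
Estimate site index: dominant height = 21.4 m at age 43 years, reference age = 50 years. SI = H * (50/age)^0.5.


50/43 = 1.16279
(1.16279)^0.5 = 1.07833
SI = 21.4 * 1.07833 = 23.0763 ≈ 23.1 m

23.1 m


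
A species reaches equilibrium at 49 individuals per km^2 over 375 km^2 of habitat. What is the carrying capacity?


K = 49 * 375 = 18375 individuals

18375 individuals


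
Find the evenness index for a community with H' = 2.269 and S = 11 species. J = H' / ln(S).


ln(11) = 2.39790
J = H' / ln(S) = 2.269 / 2.39790 = 0.946245 ≈ 0.9462

0.9462


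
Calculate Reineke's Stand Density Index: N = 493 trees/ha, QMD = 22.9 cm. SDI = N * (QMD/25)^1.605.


QMD/25 = 22.9/25 = 0.916
(0.916)^1.605 = exp(1.605 * ln(0.916)) = exp(1.605 * (-0.0877389)) = exp(-0.140821) = 0.868645
SDI = 493 * 0.868645 = 428.242 ≈ 428

428


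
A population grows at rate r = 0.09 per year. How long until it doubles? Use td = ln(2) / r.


td = ln(2) / 0.09 = 0.693147 / 0.09 = 7.70163 ≈ 7.7 years

7.7 years


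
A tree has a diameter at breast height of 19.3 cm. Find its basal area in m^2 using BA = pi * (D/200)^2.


D/200 = 19.3/200 = 0.0965 m
(D/200)^2 = 0.0965^2 = 0.00931225
BA = 3.141593 * 0.00931225 = 0.0292553 ≈ 0.0293 m^2

0.0293 m^2


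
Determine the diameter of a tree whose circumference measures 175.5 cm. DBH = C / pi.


DBH = C / pi = 175.5 / 3.141593 = 55.8634 ≈ 55.86 cm

55.86 cm


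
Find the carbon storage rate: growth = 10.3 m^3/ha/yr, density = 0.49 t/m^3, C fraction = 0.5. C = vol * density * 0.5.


C = 10.3 * 0.49 * 0.5 = 2.5235 ≈ 2.52 t C/ha/yr

2.52 t C/ha/yr


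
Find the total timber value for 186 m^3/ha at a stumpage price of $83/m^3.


Value = 186 * 83 = $15438/ha

$15438/ha


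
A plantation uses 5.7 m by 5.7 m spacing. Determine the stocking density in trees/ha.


N = 10000 / 5.7^2 = 10000 / 32.49 = 307.787 ≈ 308 trees/ha

308 trees/ha


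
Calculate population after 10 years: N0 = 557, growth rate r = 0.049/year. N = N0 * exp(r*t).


r*t = 0.049 * 10 = 0.49
exp(0.49) = 1.63232
N = 557 * 1.63232 = 909.202 ≈ 909

909


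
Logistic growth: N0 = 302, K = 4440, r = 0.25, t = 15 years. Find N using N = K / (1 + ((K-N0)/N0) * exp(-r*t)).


(K - N0)/N0 = (4440 - 302)/302 = 4138/302 = 13.7020
r*t = 0.25 * 15 = 3.75; exp(-3.75) = 0.0235177
13.7020 * 0.0235177 = 0.322240
1 + 0.322240 = 1.32224
N = 4440 / 1.32224 = 3357.94 ≈ 3358

3358


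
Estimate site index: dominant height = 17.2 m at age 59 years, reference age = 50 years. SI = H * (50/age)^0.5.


50/59 = 0.847458
(0.847458)^0.5 = 0.920575
SI = 17.2 * 0.920575 = 15.8339 ≈ 15.8 m

15.8 m


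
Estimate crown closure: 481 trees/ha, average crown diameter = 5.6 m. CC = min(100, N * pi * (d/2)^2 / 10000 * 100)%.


(d/2)^2 = (5.6/2)^2 = 2.8^2 = 7.84
Crown area = 3.141593 * 7.84 = 24.6301 m^2
N * area / 10000 * 100 = 481 * 24.6301 / 10000 * 100 = 118.471
CC = min(100, 118.471) = 100%

100%


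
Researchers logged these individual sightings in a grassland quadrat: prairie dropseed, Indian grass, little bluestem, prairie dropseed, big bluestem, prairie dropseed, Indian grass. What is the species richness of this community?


Total individuals logged = 7
Distinct species (count of individuals): prairie dropseed (3), Indian grass (2), little bluestem (1), big bluestem (1)
Species richness = number of distinct species = 4

4


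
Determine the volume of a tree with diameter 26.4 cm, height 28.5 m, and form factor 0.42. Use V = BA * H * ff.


(D/200)^2 = (26.4/200)^2 = 0.132^2 = 0.017424
BA = 3.141593 * 0.017424 = 0.0547391 m^2
V = 0.0547391 * 28.5 * 0.42 = 0.655227 ≈ 0.655 m^3

0.655 m^3


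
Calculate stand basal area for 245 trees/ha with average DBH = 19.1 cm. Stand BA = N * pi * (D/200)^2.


(D/200)^2 = (19.1/200)^2 = 0.0955^2 = 0.00912025
Individual BA = 3.141593 * 0.00912025 = 0.0286521 m^2
Stand BA = 245 * 0.0286521 = 7.01976 ≈ 7.02 m^2/ha

7.02 m^2/ha


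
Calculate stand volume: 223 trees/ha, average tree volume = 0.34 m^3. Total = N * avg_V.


V_stand = 223 * 0.34 = 75.82 ≈ 75.8 m^3/ha

75.8 m^3/ha


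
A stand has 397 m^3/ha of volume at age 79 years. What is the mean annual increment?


MAI = 397 / 79 = 5.0253 ≈ 5.03 m^3/ha/yr

5.03 m^3/ha/yr


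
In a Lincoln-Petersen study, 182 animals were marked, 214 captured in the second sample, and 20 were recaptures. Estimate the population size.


N = M * C / R = 182 * 214 / 20 = 38948 / 20 = 1947.40 ≈ 1947

1947 individuals


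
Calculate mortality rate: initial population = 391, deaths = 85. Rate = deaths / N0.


Mortality rate = 85 / 391 = 0.217391 ≈ 0.2174

0.2174


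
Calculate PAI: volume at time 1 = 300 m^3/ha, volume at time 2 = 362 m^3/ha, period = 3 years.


PAI = (V2 - V1) / period = (362 - 300) / 3 = 62 / 3 = 20.6667 ≈ 20.67 m^3/ha/yr

20.67 m^3/ha/yr


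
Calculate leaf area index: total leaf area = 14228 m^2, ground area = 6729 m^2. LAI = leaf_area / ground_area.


LAI = 14228 / 6729 = 2.1144 ≈ 2.11

2.11


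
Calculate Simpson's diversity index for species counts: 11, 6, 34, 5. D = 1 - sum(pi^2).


Total N = 11 + 6 + 34 + 5 = 56
Per-species terms:
  p = 11/56 = 0.196429; p^2 = 0.196429^2 = 0.038584
  p = 6/56 = 0.107143; p^2 = 0.107143^2 = 0.011480
  p = 34/56 = 0.607143; p^2 = 0.607143^2 = 0.368623
  p = 5/56 = 0.089286; p^2 = 0.089286^2 = 0.007972
sum(p^2) = 0.038584 + 0.011480 + 0.368623 + 0.007972 = 0.426659
D = 1 - 0.426659 = 0.573341 ≈ 0.5733

0.5733


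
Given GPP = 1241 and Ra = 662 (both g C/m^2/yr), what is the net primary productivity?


NPP = GPP - Ra = 1241 - 662 = 579 g C/m^2/yr

579 g C/m^2/yr


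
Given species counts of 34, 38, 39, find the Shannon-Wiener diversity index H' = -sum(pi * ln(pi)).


Total N = 34 + 38 + 39 = 111
Per-species terms:
  p = 34/111 = 0.306306; ln(p) = -1.183171; p*ln(p) = 0.306306 * (-1.183171) = -0.362412
  p = 38/111 = 0.342342; ln(p) = -1.071945; p*ln(p) = 0.342342 * (-1.071945) = -0.366972
  p = 39/111 = 0.351351; ln(p) = -1.045970; p*ln(p) = 0.351351 * (-1.045970) = -0.367503
sum(p*ln(p)) = (-0.362412) + (-0.366972) + (-0.367503) = -1.096887
H' = -(-1.096887) = 1.096887 ≈ 1.0969

1.0969


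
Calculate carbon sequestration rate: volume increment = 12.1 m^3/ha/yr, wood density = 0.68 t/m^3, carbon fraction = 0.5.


C = 12.1 * 0.68 * 0.5 = 4.114 ≈ 4.11 t C/ha/yr

4.11 t C/ha/yr


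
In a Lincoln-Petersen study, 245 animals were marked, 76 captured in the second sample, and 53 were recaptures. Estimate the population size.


N = M * C / R = 245 * 76 / 53 = 18620 / 53 = 351.32 ≈ 351

351 individuals


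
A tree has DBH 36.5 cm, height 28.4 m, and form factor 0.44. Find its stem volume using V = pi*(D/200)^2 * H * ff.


(D/200)^2 = (36.5/200)^2 = 0.1825^2 = 0.03330625
BA = 3.141593 * 0.03330625 = 0.104635 m^2
V = 0.104635 * 28.4 * 0.44 = 1.30752 ≈ 1.308 m^3

1.308 m^3


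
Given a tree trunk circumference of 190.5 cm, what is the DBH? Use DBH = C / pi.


DBH = C / pi = 190.5 / 3.141593 = 60.6380 ≈ 60.64 cm

60.64 cm


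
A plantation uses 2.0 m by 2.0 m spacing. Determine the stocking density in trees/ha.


N = 10000 / 2.0^2 = 10000 / 4 = 2500.00 ≈ 2500 trees/ha

2500 trees/ha


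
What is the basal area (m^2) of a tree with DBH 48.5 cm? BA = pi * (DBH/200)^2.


D/200 = 48.5/200 = 0.2425 m
(D/200)^2 = 0.2425^2 = 0.05880625
BA = 3.141593 * 0.05880625 = 0.184745 ≈ 0.1847 m^2

0.1847 m^2


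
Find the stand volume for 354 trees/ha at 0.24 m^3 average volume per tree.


V_stand = 354 * 0.24 = 84.96 ≈ 85.0 m^3/ha

85.0 m^3/ha


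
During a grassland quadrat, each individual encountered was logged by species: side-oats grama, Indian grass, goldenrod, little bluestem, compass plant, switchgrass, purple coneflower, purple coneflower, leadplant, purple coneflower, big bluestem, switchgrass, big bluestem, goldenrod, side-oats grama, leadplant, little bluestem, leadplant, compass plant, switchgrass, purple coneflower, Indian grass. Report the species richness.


Total individuals logged = 22
Distinct species (count of individuals): side-oats grama (2), Indian grass (2), goldenrod (2), little bluestem (2), compass plant (2), switchgrass (3), purple coneflower (4), leadplant (3), big bluestem (2)
Species richness = number of distinct species = 9

9


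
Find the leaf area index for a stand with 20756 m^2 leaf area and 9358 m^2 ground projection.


LAI = 20756 / 9358 = 2.2180 ≈ 2.22

2.22


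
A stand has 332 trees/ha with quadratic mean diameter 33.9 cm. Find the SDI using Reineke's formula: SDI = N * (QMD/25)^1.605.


QMD/25 = 33.9/25 = 1.356
(1.356)^1.605 = exp(1.605 * ln(1.356)) = exp(1.605 * 0.304539) = exp(0.488785) = 1.63033
SDI = 332 * 1.63033 = 541.270 ≈ 541

541


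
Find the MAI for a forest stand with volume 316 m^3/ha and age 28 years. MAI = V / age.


MAI = 316 / 28 = 11.2857 ≈ 11.29 m^3/ha/yr

11.29 m^3/ha/yr


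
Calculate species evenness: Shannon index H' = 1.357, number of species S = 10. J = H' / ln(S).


ln(10) = 2.30259
J = H' / ln(S) = 1.357 / 2.30259 = 0.589336 ≈ 0.5893

0.5893


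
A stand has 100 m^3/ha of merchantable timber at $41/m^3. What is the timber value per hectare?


Value = 100 * 41 = $4100/ha

$4100/ha


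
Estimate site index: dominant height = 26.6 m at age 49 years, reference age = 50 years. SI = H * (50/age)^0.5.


50/49 = 1.02041
(1.02041)^0.5 = 1.01015
SI = 26.6 * 1.01015 = 26.8700 ≈ 26.9 m

26.9 m


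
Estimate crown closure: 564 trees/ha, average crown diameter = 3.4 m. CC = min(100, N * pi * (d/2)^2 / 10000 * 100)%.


(d/2)^2 = (3.4/2)^2 = 1.7^2 = 2.89
Crown area = 3.141593 * 2.89 = 9.07920 m^2
N * area / 10000 * 100 = 564 * 9.07920 / 10000 * 100 = 51.2067
CC = min(100, 51.2067) = 51.2067 ≈ 51.2%

51.2%


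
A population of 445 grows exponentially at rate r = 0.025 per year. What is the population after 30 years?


r*t = 0.025 * 30 = 0.75
exp(0.75) = 2.11700
N = 445 * 2.11700 = 942.065 ≈ 942

942


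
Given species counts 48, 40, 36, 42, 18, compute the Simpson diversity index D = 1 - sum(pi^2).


Total N = 48 + 40 + 36 + 42 + 18 = 184
Per-species terms:
  p = 48/184 = 0.260870; p^2 = 0.260870^2 = 0.068053
  p = 40/184 = 0.217391; p^2 = 0.217391^2 = 0.047259
  p = 36/184 = 0.195652; p^2 = 0.195652^2 = 0.038280
  p = 42/184 = 0.228261; p^2 = 0.228261^2 = 0.052103
  p = 18/184 = 0.097826; p^2 = 0.097826^2 = 0.009570
sum(p^2) = 0.068053 + 0.047259 + 0.038280 + 0.052103 + 0.009570 = 0.215265
D = 1 - 0.215265 = 0.784735 ≈ 0.7847

0.7847


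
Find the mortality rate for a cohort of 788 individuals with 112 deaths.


Mortality rate = 112 / 788 = 0.142132 ≈ 0.1421

0.1421


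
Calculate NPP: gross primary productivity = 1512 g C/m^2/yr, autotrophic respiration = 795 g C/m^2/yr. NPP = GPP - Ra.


NPP = GPP - Ra = 1512 - 795 = 717 g C/m^2/yr

717 g C/m^2/yr


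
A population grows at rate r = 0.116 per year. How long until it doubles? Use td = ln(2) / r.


td = ln(2) / 0.116 = 0.693147 / 0.116 = 5.97541 ≈ 6.0 years

6.0 years


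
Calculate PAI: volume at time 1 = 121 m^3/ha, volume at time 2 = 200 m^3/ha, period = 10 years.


PAI = (V2 - V1) / period = (200 - 121) / 10 = 79 / 10 = 7.90 m^3/ha/yr

7.90 m^3/ha/yr


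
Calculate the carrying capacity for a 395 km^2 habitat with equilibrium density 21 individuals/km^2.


K = 21 * 395 = 8295 individuals

8295 individuals


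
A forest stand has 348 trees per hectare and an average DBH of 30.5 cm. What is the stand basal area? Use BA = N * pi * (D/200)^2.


(D/200)^2 = (30.5/200)^2 = 0.1525^2 = 0.02325625
Individual BA = 3.141593 * 0.02325625 = 0.0730617 m^2
Stand BA = 348 * 0.0730617 = 25.4255 ≈ 25.43 m^2/ha

25.43 m^2/ha


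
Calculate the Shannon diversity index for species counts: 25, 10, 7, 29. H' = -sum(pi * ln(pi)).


Total N = 25 + 10 + 7 + 29 = 71
Per-species terms:
  p = 25/71 = 0.352113; ln(p) = -1.043803; p*ln(p) = 0.352113 * (-1.043803) = -0.367537
  p = 10/71 = 0.140845; ln(p) = -1.960095; p*ln(p) = 0.140845 * (-1.960095) = -0.276070
  p = 7/71 = 0.098592; ln(p) = -2.316765; p*ln(p) = 0.098592 * (-2.316765) = -0.228414
  p = 29/71 = 0.408451; ln(p) = -0.895383; p*ln(p) = 0.408451 * (-0.895383) = -0.365720
sum(p*ln(p)) = (-0.367537) + (-0.276070) + (-0.228414) + (-0.365720) = -1.237741
H' = -(-1.237741) = 1.237741 ≈ 1.2377

1.2377


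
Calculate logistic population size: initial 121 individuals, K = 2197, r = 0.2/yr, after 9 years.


(K - N0)/N0 = (2197 - 121)/121 = 2076/121 = 17.1570
r*t = 0.2 * 9 = 1.8; exp(-1.8) = 0.165299
17.1570 * 0.165299 = 2.83603
1 + 2.83603 = 3.83603
N = 2197 / 3.83603 = 572.728 ≈ 573

573


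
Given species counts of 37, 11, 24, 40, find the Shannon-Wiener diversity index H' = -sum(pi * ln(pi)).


Total N = 37 + 11 + 24 + 40 = 112
Per-species terms:
  p = 37/112 = 0.330357; ln(p) = -1.107581; p*ln(p) = 0.330357 * (-1.107581) = -0.365897
  p = 11/112 = 0.098214; ln(p) = -2.320607; p*ln(p) = 0.098214 * (-2.320607) = -0.227916
  p = 24/112 = 0.214286; ln(p) = -1.540444; p*ln(p) = 0.214286 * (-1.540444) = -0.330096
  p = 40/112 = 0.357143; ln(p) = -1.029619; p*ln(p) = 0.357143 * (-1.029619) = -0.367721
sum(p*ln(p)) = (-0.365897) + (-0.227916) + (-0.330096) + (-0.367721) = -1.291630
H' = -(-1.291630) = 1.291630 ≈ 1.2916

1.2916


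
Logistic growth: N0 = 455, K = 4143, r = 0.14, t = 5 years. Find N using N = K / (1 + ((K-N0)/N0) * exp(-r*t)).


(K - N0)/N0 = (4143 - 455)/455 = 3688/455 = 8.10549
r*t = 0.14 * 5 = 0.7; exp(-0.7) = 0.496585
8.10549 * 0.496585 = 4.02506
1 + 4.02506 = 5.02506
N = 4143 / 5.02506 = 824.468 ≈ 824

824


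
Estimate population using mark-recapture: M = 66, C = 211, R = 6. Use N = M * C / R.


N = M * C / R = 66 * 211 / 6 = 13926 / 6 = 2321

2321 individuals


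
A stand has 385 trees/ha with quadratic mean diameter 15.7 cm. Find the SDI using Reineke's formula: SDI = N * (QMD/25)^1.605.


QMD/25 = 15.7/25 = 0.628
(0.628)^1.605 = exp(1.605 * ln(0.628)) = exp(1.605 * (-0.465215)) = exp(-0.746670) = 0.473942
SDI = 385 * 0.473942 = 182.468 ≈ 182

182


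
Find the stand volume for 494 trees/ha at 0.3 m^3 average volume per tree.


V_stand = 494 * 0.3 = 148.2 m^3/ha

148.2 m^3/ha


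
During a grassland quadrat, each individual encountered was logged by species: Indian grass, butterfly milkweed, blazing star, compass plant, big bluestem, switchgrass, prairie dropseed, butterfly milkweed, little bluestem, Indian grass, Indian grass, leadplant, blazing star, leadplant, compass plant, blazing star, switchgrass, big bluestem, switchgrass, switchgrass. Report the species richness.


Total individuals logged = 20
Distinct species (count of individuals): Indian grass (3), butterfly milkweed (2), blazing star (3), compass plant (2), big bluestem (2), switchgrass (4), prairie dropseed (1), little bluestem (1), leadplant (2)
Species richness = number of distinct species = 9

9


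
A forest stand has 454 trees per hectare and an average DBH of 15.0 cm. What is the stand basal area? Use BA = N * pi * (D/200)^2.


(D/200)^2 = (15.0/200)^2 = 0.075^2 = 0.005625
Individual BA = 3.141593 * 0.005625 = 0.0176715 m^2
Stand BA = 454 * 0.0176715 = 8.02286 ≈ 8.02 m^2/ha

8.02 m^2/ha


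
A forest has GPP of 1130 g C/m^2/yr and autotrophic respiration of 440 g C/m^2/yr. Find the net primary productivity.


NPP = GPP - Ra = 1130 - 440 = 690 g C/m^2/yr

690 g C/m^2/yr


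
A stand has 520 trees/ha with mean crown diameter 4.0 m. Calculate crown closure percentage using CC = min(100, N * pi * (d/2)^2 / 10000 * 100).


(d/2)^2 = (4.0/2)^2 = 2^2 = 4
Crown area = 3.141593 * 4 = 12.5664 m^2
N * area / 10000 * 100 = 520 * 12.5664 / 10000 * 100 = 65.3453
CC = min(100, 65.3453) = 65.3453 ≈ 65.3%

65.3%


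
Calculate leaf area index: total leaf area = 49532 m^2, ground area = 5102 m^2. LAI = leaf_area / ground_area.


LAI = 49532 / 5102 = 9.7083 ≈ 9.71

9.71


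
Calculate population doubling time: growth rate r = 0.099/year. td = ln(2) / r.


td = ln(2) / 0.099 = 0.693147 / 0.099 = 7.00148 ≈ 7.0 years

7.0 years


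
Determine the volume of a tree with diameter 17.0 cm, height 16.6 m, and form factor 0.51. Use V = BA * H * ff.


(D/200)^2 = (17.0/200)^2 = 0.085^2 = 0.007225
BA = 3.141593 * 0.007225 = 0.0226980 m^2
V = 0.0226980 * 16.6 * 0.51 = 0.192161 ≈ 0.192 m^3

0.192 m^3


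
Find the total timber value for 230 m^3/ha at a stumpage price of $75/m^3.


Value = 230 * 75 = $17250/ha

$17250/ha


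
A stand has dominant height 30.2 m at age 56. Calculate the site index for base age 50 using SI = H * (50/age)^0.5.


50/56 = 0.892857
(0.892857)^0.5 = 0.944911
SI = 30.2 * 0.944911 = 28.5363 ≈ 28.5 m

28.5 m


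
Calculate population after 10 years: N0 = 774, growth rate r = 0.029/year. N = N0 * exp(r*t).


r*t = 0.029 * 10 = 0.29
exp(0.29) = 1.33643
N = 774 * 1.33643 = 1034.40 ≈ 1034

1034


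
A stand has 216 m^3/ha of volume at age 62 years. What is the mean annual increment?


MAI = 216 / 62 = 3.4839 ≈ 3.48 m^3/ha/yr

3.48 m^3/ha/yr


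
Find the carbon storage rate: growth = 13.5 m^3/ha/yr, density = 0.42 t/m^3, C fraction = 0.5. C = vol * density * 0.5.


C = 13.5 * 0.42 * 0.5 = 2.835 ≈ 2.84 t C/ha/yr

2.84 t C/ha/yr


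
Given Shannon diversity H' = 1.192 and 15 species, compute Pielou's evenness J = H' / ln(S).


ln(15) = 2.70805
J = H' / ln(S) = 1.192 / 2.70805 = 0.440169 ≈ 0.4402

0.4402


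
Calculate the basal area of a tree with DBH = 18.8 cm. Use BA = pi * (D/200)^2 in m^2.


D/200 = 18.8/200 = 0.094 m
(D/200)^2 = 0.094^2 = 0.008836
BA = 3.141593 * 0.008836 = 0.0277591 ≈ 0.0278 m^2

0.0278 m^2


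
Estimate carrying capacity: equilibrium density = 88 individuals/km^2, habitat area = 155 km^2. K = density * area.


K = 88 * 155 = 13640 individuals

13640 individuals


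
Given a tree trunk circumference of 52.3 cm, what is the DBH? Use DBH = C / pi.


DBH = C / pi = 52.3 / 3.141593 = 16.6476 ≈ 16.65 cm

16.65 cm


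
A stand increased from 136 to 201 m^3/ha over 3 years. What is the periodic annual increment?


PAI = (V2 - V1) / period = (201 - 136) / 3 = 65 / 3 = 21.6667 ≈ 21.67 m^3/ha/yr

21.67 m^3/ha/yr


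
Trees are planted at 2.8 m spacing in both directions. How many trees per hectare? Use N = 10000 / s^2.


N = 10000 / 2.8^2 = 10000 / 7.84 = 1275.51 ≈ 1276 trees/ha

1276 trees/ha


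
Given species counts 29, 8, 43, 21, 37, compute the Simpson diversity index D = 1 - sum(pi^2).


Total N = 29 + 8 + 43 + 21 + 37 = 138
Per-species terms:
  p = 29/138 = 0.210145; p^2 = 0.210145^2 = 0.044161
  p = 8/138 = 0.057971; p^2 = 0.057971^2 = 0.003361
  p = 43/138 = 0.311594; p^2 = 0.311594^2 = 0.097091
  p = 21/138 = 0.152174; p^2 = 0.152174^2 = 0.023157
  p = 37/138 = 0.268116; p^2 = 0.268116^2 = 0.071886
sum(p^2) = 0.044161 + 0.003361 + 0.097091 + 0.023157 + 0.071886 = 0.239656
D = 1 - 0.239656 = 0.760344 ≈ 0.7603

0.7603


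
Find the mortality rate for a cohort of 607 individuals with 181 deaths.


Mortality rate = 181 / 607 = 0.298188 ≈ 0.2982

0.2982


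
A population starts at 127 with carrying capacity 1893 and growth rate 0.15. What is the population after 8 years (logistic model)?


(K - N0)/N0 = (1893 - 127)/127 = 1766/127 = 13.9055
r*t = 0.15 * 8 = 1.2; exp(-1.2) = 0.301194
13.9055 * 0.301194 = 4.18825
1 + 4.18825 = 5.18825
N = 1893 / 5.18825 = 364.863 ≈ 365

365


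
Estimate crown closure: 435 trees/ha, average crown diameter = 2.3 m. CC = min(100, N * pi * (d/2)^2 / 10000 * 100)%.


(d/2)^2 = (2.3/2)^2 = 1.15^2 = 1.3225
Crown area = 3.141593 * 1.3225 = 4.15476 m^2
N * area / 10000 * 100 = 435 * 4.15476 / 10000 * 100 = 18.0732
CC = min(100, 18.0732) = 18.0732 ≈ 18.1%

18.1%


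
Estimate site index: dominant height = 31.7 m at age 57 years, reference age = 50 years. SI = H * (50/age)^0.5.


50/57 = 0.877193
(0.877193)^0.5 = 0.936586
SI = 31.7 * 0.936586 = 29.6898 ≈ 29.7 m

29.7 m


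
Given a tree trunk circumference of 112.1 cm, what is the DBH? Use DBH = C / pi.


DBH = C / pi = 112.1 / 3.141593 = 35.6825 ≈ 35.68 cm

35.68 cm


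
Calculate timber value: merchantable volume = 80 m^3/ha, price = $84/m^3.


Value = 80 * 84 = $6720/ha

$6720/ha


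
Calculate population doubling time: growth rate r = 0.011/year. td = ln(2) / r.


td = ln(2) / 0.011 = 0.693147 / 0.011 = 63.0134 ≈ 63.0 years

63.0 years


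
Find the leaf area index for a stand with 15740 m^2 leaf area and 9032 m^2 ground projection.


LAI = 15740 / 9032 = 1.7427 ≈ 1.74

1.74


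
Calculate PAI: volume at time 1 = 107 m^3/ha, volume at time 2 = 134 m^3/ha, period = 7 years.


PAI = (V2 - V1) / period = (134 - 107) / 7 = 27 / 7 = 3.8571 ≈ 3.86 m^3/ha/yr

3.86 m^3/ha/yr


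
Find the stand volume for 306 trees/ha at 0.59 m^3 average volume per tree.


V_stand = 306 * 0.59 = 180.54 ≈ 180.5 m^3/ha

180.5 m^3/ha


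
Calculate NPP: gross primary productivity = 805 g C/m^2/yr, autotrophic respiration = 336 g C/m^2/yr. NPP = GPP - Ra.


NPP = GPP - Ra = 805 - 336 = 469 g C/m^2/yr

469 g C/m^2/yr


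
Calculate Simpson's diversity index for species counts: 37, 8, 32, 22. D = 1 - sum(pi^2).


Total N = 37 + 8 + 32 + 22 = 99
Per-species terms:
  p = 37/99 = 0.373737; p^2 = 0.373737^2 = 0.139679
  p = 8/99 = 0.080808; p^2 = 0.080808^2 = 0.006530
  p = 32/99 = 0.323232; p^2 = 0.323232^2 = 0.104479
  p = 22/99 = 0.222222; p^2 = 0.222222^2 = 0.049383
sum(p^2) = 0.139679 + 0.006530 + 0.104479 + 0.049383 = 0.300071
D = 1 - 0.300071 = 0.699929 ≈ 0.6999

0.6999


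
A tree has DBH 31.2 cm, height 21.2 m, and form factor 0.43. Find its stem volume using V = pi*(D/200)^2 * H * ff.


(D/200)^2 = (31.2/200)^2 = 0.156^2 = 0.024336
BA = 3.141593 * 0.024336 = 0.0764538 m^2
V = 0.0764538 * 21.2 * 0.43 = 0.696953 ≈ 0.697 m^3

0.697 m^3


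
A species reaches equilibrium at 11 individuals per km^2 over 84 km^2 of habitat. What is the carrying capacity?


K = 11 * 84 = 924 individuals

924 individuals


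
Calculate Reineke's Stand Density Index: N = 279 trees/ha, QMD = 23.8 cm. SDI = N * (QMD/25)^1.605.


QMD/25 = 23.8/25 = 0.952
(0.952)^1.605 = exp(1.605 * ln(0.952)) = exp(1.605 * (-0.0491902)) = exp(-0.0789503) = 0.924086
SDI = 279 * 0.924086 = 257.820 ≈ 258

258


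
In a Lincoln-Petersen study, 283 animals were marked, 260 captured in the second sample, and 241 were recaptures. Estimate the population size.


N = M * C / R = 283 * 260 / 241 = 73580 / 241 = 305.31 ≈ 305

305 individuals


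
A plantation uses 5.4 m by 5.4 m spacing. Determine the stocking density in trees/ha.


N = 10000 / 5.4^2 = 10000 / 29.16 = 342.936 ≈ 343 trees/ha

343 trees/ha


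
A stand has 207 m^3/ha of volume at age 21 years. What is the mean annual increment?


MAI = 207 / 21 = 9.8571 ≈ 9.86 m^3/ha/yr

9.86 m^3/ha/yr


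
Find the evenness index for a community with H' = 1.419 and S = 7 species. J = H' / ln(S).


ln(7) = 1.94591
J = H' / ln(S) = 1.419 / 1.94591 = 0.729222 ≈ 0.7292

0.7292


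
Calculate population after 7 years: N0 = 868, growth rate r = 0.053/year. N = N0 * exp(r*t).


r*t = 0.053 * 7 = 0.371
exp(0.371) = 1.44918
N = 868 * 1.44918 = 1257.89 ≈ 1258

1258


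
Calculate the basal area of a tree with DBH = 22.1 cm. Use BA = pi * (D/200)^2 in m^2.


D/200 = 22.1/200 = 0.1105 m
(D/200)^2 = 0.1105^2 = 0.01221025
BA = 3.141593 * 0.01221025 = 0.0383596 ≈ 0.0384 m^2

0.0384 m^2


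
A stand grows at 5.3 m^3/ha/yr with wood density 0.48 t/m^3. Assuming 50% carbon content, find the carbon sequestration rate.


C = 5.3 * 0.48 * 0.5 = 1.272 ≈ 1.27 t C/ha/yr

1.27 t C/ha/yr


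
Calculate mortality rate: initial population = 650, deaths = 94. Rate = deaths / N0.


Mortality rate = 94 / 650 = 0.144615 ≈ 0.1446

0.1446


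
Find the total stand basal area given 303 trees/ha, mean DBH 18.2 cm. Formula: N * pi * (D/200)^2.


(D/200)^2 = (18.2/200)^2 = 0.091^2 = 0.008281
Individual BA = 3.141593 * 0.008281 = 0.0260155 m^2
Stand BA = 303 * 0.0260155 = 7.88270 ≈ 7.88 m^2/ha

7.88 m^2/ha


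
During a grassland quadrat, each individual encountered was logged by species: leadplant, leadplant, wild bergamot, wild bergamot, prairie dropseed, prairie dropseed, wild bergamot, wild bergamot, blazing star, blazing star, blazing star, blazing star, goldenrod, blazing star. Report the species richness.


Total individuals logged = 14
Distinct species (count of individuals): leadplant (2), wild bergamot (4), prairie dropseed (2), blazing star (5), goldenrod (1)
Species richness = number of distinct species = 5

5


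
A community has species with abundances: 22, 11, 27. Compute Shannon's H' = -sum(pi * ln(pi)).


Total N = 22 + 11 + 27 = 60
Per-species terms:
  p = 22/60 = 0.366667; ln(p) = -1.003301; p*ln(p) = 0.366667 * (-1.003301) = -0.367877
  p = 11/60 = 0.183333; ln(p) = -1.696451; p*ln(p) = 0.183333 * (-1.696451) = -0.311015
  p = 27/60 = 0.450000; ln(p) = -0.798508; p*ln(p) = 0.450000 * (-0.798508) = -0.359329
sum(p*ln(p)) = (-0.367877) + (-0.311015) + (-0.359329) = -1.038221
H' = -(-1.038221) = 1.038221 ≈ 1.0382

1.0382
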